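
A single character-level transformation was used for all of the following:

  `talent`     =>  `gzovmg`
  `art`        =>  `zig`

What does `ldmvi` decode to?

Each pair mirrors across the alphabet (t↔g, a↔z, l↔o): positions sum to 25. Letters are reflected about the middle of the alphabet (position → 25−position): Atbash.
Decoding ldmvi: l↔o, d↔w, m↔n, v↔e, i↔r.

owner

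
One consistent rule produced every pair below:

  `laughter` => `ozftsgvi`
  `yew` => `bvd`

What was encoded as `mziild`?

Each pair mirrors across the alphabet (l↔o, a↔z, u↔f): positions sum to 25. This is the alphabet-reversal cipher (Atbash): a becomes z, b becomes y, etc.
Reversing it on mziild: m↔n, z↔a, i↔r, i↔r, l↔o, d↔w.

narrow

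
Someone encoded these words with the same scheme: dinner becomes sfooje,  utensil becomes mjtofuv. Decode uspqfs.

The output letters match the input read backwards, each shifted +1: dinner reversed is rennid. The word is reversed, then every letter is shifted forward by 1.
Undoing it on uspqfs: shift back: u−1=t, s−1=r, p−1=o, q−1=p, f−1=e, s−1=r → troper; then reverse → report.

report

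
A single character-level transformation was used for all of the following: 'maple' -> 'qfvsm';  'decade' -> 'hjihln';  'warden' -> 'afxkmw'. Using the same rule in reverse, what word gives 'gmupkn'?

In maple: m→q is +4, a→f is +5, p→v is +6, l→s is +7 — the shift increases by 1 each position. The shift increases by 1 at each position, starting from +4: 4, 5, 6, ….
Decoding gmupkn: g−4=c, m−5=h, u−6=o, p−7=i, k−8=c, n−9=e.

choice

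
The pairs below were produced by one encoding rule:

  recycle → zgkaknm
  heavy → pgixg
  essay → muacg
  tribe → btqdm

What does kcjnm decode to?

cable

A repeating key of period 2 is used — shifts +8, +2 over and over.
Reversing it on kcjnm: k−8=c, c−2=a, j−8=b, n−2=l, m−8=e.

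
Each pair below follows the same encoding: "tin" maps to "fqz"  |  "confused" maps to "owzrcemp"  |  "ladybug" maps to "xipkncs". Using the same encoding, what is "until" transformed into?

czfqx

The shift depends on letter class: consonant t→f is +12, but vowel i→q is +8. Two shifts are in play — +8 for a/e/i/o/u, +12 for every other letter.
On until: u(vowel)+8=c, n(cons)+12=z, t(cons)+12=f, i(vowel)+8=q, l(cons)+12=x.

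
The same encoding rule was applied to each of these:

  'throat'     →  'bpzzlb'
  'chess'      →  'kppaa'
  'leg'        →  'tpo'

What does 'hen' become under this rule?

ppv

The shift depends on letter class: consonant t→b is +8, but vowel o→z is +11. Vowels shift forward by 11 and consonants shift forward by 8.
For hen: h(cons)+8=p, e(vowel)+11=p, n(cons)+8=v.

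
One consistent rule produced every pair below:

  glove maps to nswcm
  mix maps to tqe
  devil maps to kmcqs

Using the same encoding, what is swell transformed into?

The shift depends on letter class: consonant g→n is +7, but vowel o→w is +8. The rule splits by letter class: vowels +8, consonants +7.
On swell: s(cons)+7=z, w(cons)+7=d, e(vowel)+8=m, l(cons)+7=s, l(cons)+7=s.

zdmss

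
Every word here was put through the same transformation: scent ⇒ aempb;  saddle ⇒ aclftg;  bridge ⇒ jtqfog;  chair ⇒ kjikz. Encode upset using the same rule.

cragb

Shifts by position in scent: pos 0: s→a (+8), pos 1: c→e (+2), pos 2: e→m (+8), pos 3: n→p (+2) — repeating every 2. The shifts repeat in a cycle of length 2: positions 0,1,… shift by +8, +2, then the pattern repeats.
For upset: u+8=c, p+2=r, s+8=a, e+2=g, t+8=b.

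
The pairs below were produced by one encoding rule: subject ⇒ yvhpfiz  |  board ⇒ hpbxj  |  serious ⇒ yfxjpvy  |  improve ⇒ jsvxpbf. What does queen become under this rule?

wvfft

The shift depends on letter class: consonant s→y is +6, but vowel u→v is +1. Vowels shift forward by 1 and consonants shift forward by 6.
On queen: q(cons)+6=w, u(vowel)+1=v, e(vowel)+1=f, e(vowel)+1=f, n(cons)+6=t.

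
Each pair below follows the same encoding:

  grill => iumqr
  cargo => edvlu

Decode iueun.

In grill: g→i is +2, r→u is +3, i→m is +4, l→q is +5 — the shift increases by 1 each position. Letter i (0-indexed) is shifted by i+2, so successive shifts are 2, 3, 4, ….
Decoding iueun: i−2=g, u−3=r, e−4=a, u−5=p, n−6=h.

graph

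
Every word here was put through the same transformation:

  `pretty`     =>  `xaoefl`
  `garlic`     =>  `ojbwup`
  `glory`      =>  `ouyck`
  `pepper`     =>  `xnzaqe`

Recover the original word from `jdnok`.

Each letter shifts forward by (position + 8), i.e. 8, 9, 10, … — the shift grows by one for each successive letter.
Reversing it on jdnok: j−8=b, d−9=u, n−10=d, o−11=d, k−12=y.

buddy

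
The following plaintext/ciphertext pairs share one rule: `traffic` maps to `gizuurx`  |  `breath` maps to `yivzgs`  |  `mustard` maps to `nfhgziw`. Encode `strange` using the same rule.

Each pair mirrors across the alphabet (t↔g, r↔i, a↔z): positions sum to 25. Letters are reflected about the middle of the alphabet (position → 25−position): Atbash.
For strange: s↔h, t↔g, r↔i, a↔z, n↔m, g↔t, e↔v.

hgizmtv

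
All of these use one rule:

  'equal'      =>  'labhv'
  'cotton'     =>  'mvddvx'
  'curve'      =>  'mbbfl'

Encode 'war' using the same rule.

The shift depends on letter class: consonant q→a is +10, but vowel e→l is +7. The rule splits by letter class: vowels +7, consonants +10.
For war: w(cons)+10=g, a(vowel)+7=h, r(cons)+10=b.

ghb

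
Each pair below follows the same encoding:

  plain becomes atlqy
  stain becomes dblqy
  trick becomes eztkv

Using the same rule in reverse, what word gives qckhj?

fuzzy

Shifts by position in plain: pos 0: p→a (+11), pos 1: l→t (+8), pos 2: a→l (+11), pos 3: i→q (+8) — repeating every 2. A repeating key of period 2 is used — shifts +11, +8 over and over.
Undoing it on qckhj: q−11=f, c−8=u, k−11=z, h−8=z, j−11=y.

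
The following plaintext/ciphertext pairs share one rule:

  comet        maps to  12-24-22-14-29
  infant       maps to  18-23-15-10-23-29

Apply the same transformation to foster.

Letters become their 1-based position plus 9 (so a→10, b→11, …).
Applying it to foster: f=6→15, o=15→24, s=19→28, t=20→29, e=5→14, r=18→27.

15-24-28-29-14-27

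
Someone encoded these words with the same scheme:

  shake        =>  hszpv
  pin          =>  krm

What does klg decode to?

pot

Each pair mirrors across the alphabet (s↔h, h↔s, a↔z): positions sum to 25. This is the alphabet-reversal cipher (Atbash): a becomes z, b becomes y, etc.
Undoing it on klg: k↔p, l↔o, g↔t.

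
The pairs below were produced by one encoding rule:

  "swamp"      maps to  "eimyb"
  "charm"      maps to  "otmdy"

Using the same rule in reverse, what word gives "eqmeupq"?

seaside

This is a Caesar cipher with shift 12.
Undoing it on eqmeupq: e−12=s, q−12=e, m−12=a, e−12=s, u−12=i, p−12=d, q−12=e.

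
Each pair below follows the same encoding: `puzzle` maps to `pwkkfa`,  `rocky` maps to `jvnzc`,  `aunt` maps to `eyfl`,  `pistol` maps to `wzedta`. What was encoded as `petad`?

The output letters match the input read backwards, each shifted +11: puzzle reversed is elzzup. Read the word backwards and shift each letter +11.
Decoding petad: shift back: p−11=e, e−11=t, t−11=i, a−11=p, d−11=s → etips; then reverse → spite.

spite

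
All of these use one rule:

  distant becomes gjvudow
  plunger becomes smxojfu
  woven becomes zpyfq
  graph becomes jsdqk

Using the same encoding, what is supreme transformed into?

Shifts by position in distant: pos 0: d→g (+3), pos 1: i→j (+1), pos 2: s→v (+3), pos 3: t→u (+1) — repeating every 2. A repeating key of period 2 is used — shifts +3, +1 over and over.
Applying it to supreme: s+3=v, u+1=v, p+3=s, r+1=s, e+3=h, m+1=n, e+3=h.

vvsshnh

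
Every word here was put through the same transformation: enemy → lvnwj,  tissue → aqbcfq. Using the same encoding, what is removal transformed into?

Each letter shifts forward by (position + 7), i.e. 7, 8, 9, … — the shift grows by one for each successive letter.
For removal: r+7=y, e+8=m, m+9=v, o+10=y, v+11=g, a+12=m, l+13=y.

ymvygmy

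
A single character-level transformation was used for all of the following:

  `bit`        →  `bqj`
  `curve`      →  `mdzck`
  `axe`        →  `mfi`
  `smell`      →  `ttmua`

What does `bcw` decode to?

out

The word is reversed, then every letter is shifted forward by 8.
Decoding bcw: shift back: b−8=t, c−8=u, w−8=o → tuo; then reverse → out.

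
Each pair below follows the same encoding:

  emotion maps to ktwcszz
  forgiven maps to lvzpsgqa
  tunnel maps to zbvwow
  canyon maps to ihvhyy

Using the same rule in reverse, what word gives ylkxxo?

second

Each letter shifts forward by (position + 6), i.e. 6, 7, 8, … — the shift grows by one for each successive letter.
Decoding ylkxxo: y−6=s, l−7=e, k−8=c, x−9=o, x−10=n, o−11=d.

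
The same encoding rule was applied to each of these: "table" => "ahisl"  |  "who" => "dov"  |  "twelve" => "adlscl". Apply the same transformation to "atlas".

hashz

Compare letters: t→a is +7, a→h is +7, b→i is +7 — a constant shift. This is a Caesar cipher with shift 7.
On atlas: a+7=h, t+7=a, l+7=s, a+7=h, s+7=z.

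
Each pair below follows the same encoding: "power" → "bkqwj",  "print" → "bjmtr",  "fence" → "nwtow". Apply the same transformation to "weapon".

p(15)→b(1) and o(14)→k(10) fit y≡17x+6 (mod 26); the inverse of 17 mod 26 is 23. Treating letters as 0–25, the rule is x ↦ 17x + 6 (mod 26).
On weapon: w(22)→17·22+6≡16=q; e(4)→17·4+6≡22=w; a(0)→17·0+6≡6=g; p(15)→17·15+6≡1=b; o(14)→17·14+6≡10=k; n(13)→17·13+6≡19=t (all mod 26).

qwgbkt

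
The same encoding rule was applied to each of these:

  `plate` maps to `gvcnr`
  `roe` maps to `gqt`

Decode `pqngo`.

melon

The output letters match the input read backwards, each shifted +2: plate reversed is etalp. Read the word backwards and shift each letter +2.
Decoding pqngo: shift back: p−2=n, q−2=o, n−2=l, g−2=e, o−2=m → nolem; then reverse → melon.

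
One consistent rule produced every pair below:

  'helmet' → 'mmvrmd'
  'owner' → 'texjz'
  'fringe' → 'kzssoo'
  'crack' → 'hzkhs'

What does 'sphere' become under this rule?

Shifts by position in helmet: pos 0: h→m (+5), pos 1: e→m (+8), pos 2: l→v (+10), pos 3: m→r (+5), pos 4: e→m (+8), pos 5: t→d (+10) — repeating every 3. A repeating key of period 3 is used — shifts +5, +8, +10 over and over.
On sphere: s+5=x, p+8=x, h+10=r, e+5=j, r+8=z, e+10=o.

xxrjzo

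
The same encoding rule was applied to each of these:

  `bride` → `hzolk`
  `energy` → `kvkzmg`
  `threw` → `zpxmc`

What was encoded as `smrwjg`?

melody

Shifts by position in bride: pos 0: b→h (+6), pos 1: r→z (+8), pos 2: i→o (+6), pos 3: d→l (+8) — repeating every 2. The shifts repeat in a cycle of length 2: positions 0,1,… shift by +6, +8, then the pattern repeats.
Decoding smrwjg: s−6=m, m−8=e, r−6=l, w−8=o, j−6=d, g−8=y.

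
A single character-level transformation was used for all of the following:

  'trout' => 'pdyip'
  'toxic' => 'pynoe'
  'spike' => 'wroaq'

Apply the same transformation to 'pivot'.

robyp

t(19)→p(15) and r(17)→d(3) fit y≡19x+18 (mod 26); the inverse of 19 mod 26 is 11. This is an affine cipher: with a=0,…,z=25, each position x becomes (19x+18) mod 26.
Applying it to pivot: p(15)→19·15+18≡17=r; i(8)→19·8+18≡14=o; v(21)→19·21+18≡1=b; o(14)→19·14+18≡24=y; t(19)→19·19+18≡15=p (all mod 26).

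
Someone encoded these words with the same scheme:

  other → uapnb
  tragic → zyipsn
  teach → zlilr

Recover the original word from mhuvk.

gamma

In other: o→u is +6, t→a is +7, h→p is +8, e→n is +9 — the shift increases by 1 each position. Each letter shifts forward by (position + 6), i.e. 6, 7, 8, … — the shift grows by one for each successive letter.
Reversing it on mhuvk: m−6=g, h−7=a, u−8=m, v−9=m, k−10=a.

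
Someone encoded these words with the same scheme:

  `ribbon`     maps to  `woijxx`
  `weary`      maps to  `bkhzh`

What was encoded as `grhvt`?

In ribbon: r→w is +5, i→o is +6, b→i is +7, b→j is +8 — the shift increases by 1 each position. Each letter shifts forward by (position + 5), i.e. 5, 6, 7, … — the shift grows by one for each successive letter.
Reversing it on grhvt: g−5=b, r−6=l, h−7=a, v−8=n, t−9=k.

blank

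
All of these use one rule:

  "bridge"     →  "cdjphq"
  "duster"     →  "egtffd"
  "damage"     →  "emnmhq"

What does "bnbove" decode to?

Shifts by position in bridge: pos 0: b→c (+1), pos 1: r→d (+12), pos 2: i→j (+1), pos 3: d→p (+12) — repeating every 2. The shifts repeat in a cycle of length 2: positions 0,1,… shift by +1, +12, then the pattern repeats.
Undoing it on bnbove: b−1=a, n−12=b, b−1=a, o−12=c, v−1=u, e−12=s.

abacus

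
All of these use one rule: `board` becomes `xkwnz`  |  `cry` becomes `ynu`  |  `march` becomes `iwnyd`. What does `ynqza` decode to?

It's a constant shift of +22 (ROT22).
Undoing it on ynqza: y−22=c, n−22=r, q−22=u, z−22=d, a−22=e.

crude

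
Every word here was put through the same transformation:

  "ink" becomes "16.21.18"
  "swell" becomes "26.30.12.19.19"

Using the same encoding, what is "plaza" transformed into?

i is letter #9 and maps to 16: an offset of 7. Letters become their 1-based position plus 7 (so a→8, b→9, …).
Applying it to plaza: p=16→23, l=12→19, a=1→8, z=26→33, a=1→8.

23.19.8.33.8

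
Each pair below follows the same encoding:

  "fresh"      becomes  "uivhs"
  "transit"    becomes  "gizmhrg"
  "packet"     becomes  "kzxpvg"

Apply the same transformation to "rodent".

ilwvmg

Each pair mirrors across the alphabet (f↔u, r↔i, e↔v): positions sum to 25. Each letter is replaced by its mirror in the alphabet: a↔z, b↔y, c↔x, and so on (the Atbash cipher).
Applying it to rodent: r↔i, o↔l, d↔w, e↔v, n↔m, t↔g.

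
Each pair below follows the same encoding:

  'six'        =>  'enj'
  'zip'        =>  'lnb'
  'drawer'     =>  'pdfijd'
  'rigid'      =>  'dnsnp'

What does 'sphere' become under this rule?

ebtjdj

The shift depends on letter class: consonant s→e is +12, but vowel i→n is +5. Two shifts are in play — +5 for a/e/i/o/u, +12 for every other letter.
On sphere: s(cons)+12=e, p(cons)+12=b, h(cons)+12=t, e(vowel)+5=j, r(cons)+12=d, e(vowel)+5=j.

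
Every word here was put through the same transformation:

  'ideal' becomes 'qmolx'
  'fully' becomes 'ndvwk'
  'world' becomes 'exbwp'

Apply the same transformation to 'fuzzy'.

In ideal: i→q is +8, d→m is +9, e→o is +10, a→l is +11 — the shift increases by 1 each position. Letter i (0-indexed) is shifted by i+8, so successive shifts are 8, 9, 10, ….
On fuzzy: f+8=n, u+9=d, z+10=j, z+11=k, y+12=k.

ndjkk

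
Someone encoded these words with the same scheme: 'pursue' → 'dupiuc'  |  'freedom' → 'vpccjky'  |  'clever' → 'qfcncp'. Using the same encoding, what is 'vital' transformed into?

p(15)→d(3) and u(20)→u(20) fit y≡19x+4 (mod 26); the inverse of 19 mod 26 is 11. Treating letters as 0–25, the rule is x ↦ 19x + 4 (mod 26).
On vital: v(21)→19·21+4≡13=n; i(8)→19·8+4≡0=a; t(19)→19·19+4≡1=b; a(0)→19·0+4≡4=e; l(11)→19·11+4≡5=f (all mod 26).

nabef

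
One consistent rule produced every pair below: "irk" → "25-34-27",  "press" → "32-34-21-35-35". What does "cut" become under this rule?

19-37-36

Letters become their 1-based position plus 16 (so a→17, b→18, …).
Applying it to cut: c=3→19, u=21→37, t=20→36.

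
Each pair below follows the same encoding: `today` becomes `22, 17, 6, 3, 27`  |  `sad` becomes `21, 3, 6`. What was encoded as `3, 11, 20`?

t is letter #20 and maps to 22: an offset of 2. Each letter is replaced by its alphabet position (a=1..z=26) + 2.
Undoing it on 3, 11, 20: 3→(3−2)÷1=1=a, 11→(11−2)÷1=9=i, 20→(20−2)÷1=18=r.

air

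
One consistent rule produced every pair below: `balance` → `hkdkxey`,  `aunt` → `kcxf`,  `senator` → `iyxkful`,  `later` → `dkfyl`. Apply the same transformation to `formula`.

Each letter's alphabet position (a=0..z=25) is mapped through 23·x+10 mod 26 — an affine cipher.
On formula: f(5)→23·5+10≡21=v; o(14)→23·14+10≡20=u; r(17)→23·17+10≡11=l; m(12)→23·12+10≡0=a; u(20)→23·20+10≡2=c; l(11)→23·11+10≡3=d; a(0)→23·0+10≡10=k (all mod 26).

vulacdk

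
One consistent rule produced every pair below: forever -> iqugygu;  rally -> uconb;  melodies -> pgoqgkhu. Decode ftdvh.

crate

It's a Vigenère-style cipher with numeric key [3,2]: position i shifts by key[i mod 2].
Reversing it on ftdvh: f−3=c, t−2=r, d−3=a, v−2=t, h−3=e.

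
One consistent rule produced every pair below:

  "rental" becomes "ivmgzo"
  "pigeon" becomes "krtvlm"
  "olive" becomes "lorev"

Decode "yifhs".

Each pair mirrors across the alphabet (r↔i, e↔v, n↔m): positions sum to 25. Each letter is replaced by its mirror in the alphabet: a↔z, b↔y, c↔x, and so on (the Atbash cipher).
Reversing it on yifhs: y↔b, i↔r, f↔u, h↔s, s↔h.

brush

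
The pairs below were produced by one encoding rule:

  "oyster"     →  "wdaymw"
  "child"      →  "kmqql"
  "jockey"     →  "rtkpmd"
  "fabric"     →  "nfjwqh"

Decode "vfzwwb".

Shifts by position in oyster: pos 0: o→w (+8), pos 1: y→d (+5), pos 2: s→a (+8), pos 3: t→y (+5) — repeating every 2. The shifts repeat in a cycle of length 2: positions 0,1,… shift by +8, +5, then the pattern repeats.
Undoing it on vfzwwb: v−8=n, f−5=a, z−8=r, w−5=r, w−8=o, b−5=w.

narrow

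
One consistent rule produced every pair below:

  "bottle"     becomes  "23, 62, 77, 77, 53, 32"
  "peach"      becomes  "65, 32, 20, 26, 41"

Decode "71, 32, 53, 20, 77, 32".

b(#2)→23 and o(#15)→62: differences scale by 3, so n = 3·pos + 17. With a=1..z=26, the number is 3·pos + 17.
Decoding 71, 32, 53, 20, 77, 32: 71→(71−17)÷3=18=r, 32→(32−17)÷3=5=e, 53→(53−17)÷3=12=l, 20→(20−17)÷3=1=a, 77→(77−17)÷3=20=t, 32→(32−17)÷3=5=e.

relate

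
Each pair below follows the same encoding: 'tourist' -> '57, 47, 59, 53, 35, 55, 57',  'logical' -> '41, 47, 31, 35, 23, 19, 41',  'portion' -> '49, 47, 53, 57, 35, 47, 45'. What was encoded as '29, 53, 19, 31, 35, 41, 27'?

fragile

The formula is n = 2×(alphabet index, a=1) + 17.
Decoding 29, 53, 19, 31, 35, 41, 27: 29→(29−17)÷2=6=f, 53→(53−17)÷2=18=r, 19→(19−17)÷2=1=a, 31→(31−17)÷2=7=g, 35→(35−17)÷2=9=i, 41→(41−17)÷2=12=l, 27→(27−17)÷2=5=e.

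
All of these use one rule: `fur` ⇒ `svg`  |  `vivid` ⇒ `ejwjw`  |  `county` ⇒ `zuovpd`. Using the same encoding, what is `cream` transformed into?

The output letters match the input read backwards, each shifted +1: fur reversed is ruf. The word is reversed, then every letter is shifted forward by 1.
Applying it to cream: reverse → maerc; then shift: m+1=n, a+1=b, e+1=f, r+1=s, c+1=d.

nbfsd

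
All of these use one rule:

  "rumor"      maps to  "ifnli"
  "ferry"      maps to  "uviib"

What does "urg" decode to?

fit

Each pair mirrors across the alphabet (r↔i, u↔f, m↔n): positions sum to 25. This is the alphabet-reversal cipher (Atbash): a becomes z, b becomes y, etc.
Reversing it on urg: u↔f, r↔i, g↔t.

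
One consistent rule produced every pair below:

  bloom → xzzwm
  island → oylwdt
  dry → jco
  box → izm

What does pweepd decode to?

settle

The output letters match the input read backwards, each shifted +11: bloom reversed is moolb. The word is reversed, then every letter is shifted forward by 11.
Reversing it on pweepd: shift back: p−11=e, w−11=l, e−11=t, e−11=t, p−11=e, d−11=s → elttes; then reverse → settle.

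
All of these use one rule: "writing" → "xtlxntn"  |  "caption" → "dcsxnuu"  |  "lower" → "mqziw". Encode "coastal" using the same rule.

In writing: w→x is +1, r→t is +2, i→l is +3, t→x is +4 — the shift increases by 1 each position. The shift increases by 1 at each position, starting from +1: 1, 2, 3, ….
Applying it to coastal: c+1=d, o+2=q, a+3=d, s+4=w, t+5=y, a+6=g, l+7=s.

dqdwygs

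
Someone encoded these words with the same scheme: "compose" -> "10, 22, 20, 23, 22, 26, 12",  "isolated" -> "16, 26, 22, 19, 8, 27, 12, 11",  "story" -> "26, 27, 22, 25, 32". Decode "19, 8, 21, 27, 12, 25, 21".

lantern

Each letter is replaced by its alphabet position (a=1..z=26) + 7.
Reversing it on 19, 8, 21, 27, 12, 25, 21: 19→(19−7)÷1=12=l, 8→(8−7)÷1=1=a, 21→(21−7)÷1=14=n, 27→(27−7)÷1=20=t, 12→(12−7)÷1=5=e, 25→(25−7)÷1=18=r, 21→(21−7)÷1=14=n.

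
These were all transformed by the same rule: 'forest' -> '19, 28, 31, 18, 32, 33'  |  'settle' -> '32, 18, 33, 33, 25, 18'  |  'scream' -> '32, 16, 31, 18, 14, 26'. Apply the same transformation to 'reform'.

f is letter #6 and maps to 19: an offset of 13. Letters become their 1-based position plus 13 (so a→14, b→15, …).
Applying it to reform: r=18→31, e=5→18, f=6→19, o=15→28, r=18→31, m=13→26.

31, 18, 19, 28, 31, 26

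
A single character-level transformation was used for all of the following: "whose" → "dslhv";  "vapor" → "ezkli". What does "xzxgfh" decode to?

cactus

Each pair mirrors across the alphabet (w↔d, h↔s, o↔l): positions sum to 25. Each letter is replaced by its mirror in the alphabet: a↔z, b↔y, c↔x, and so on (the Atbash cipher).
Decoding xzxgfh: x↔c, z↔a, x↔c, g↔t, f↔u, h↔s.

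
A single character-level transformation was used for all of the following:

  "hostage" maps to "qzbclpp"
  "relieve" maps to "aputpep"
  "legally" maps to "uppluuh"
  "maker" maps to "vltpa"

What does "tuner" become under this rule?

The shift depends on letter class: consonant h→q is +9, but vowel o→z is +11. The rule splits by letter class: vowels +11, consonants +9.
Applying it to tuner: t(cons)+9=c, u(vowel)+11=f, n(cons)+9=w, e(vowel)+11=p, r(cons)+9=a.

cfwpa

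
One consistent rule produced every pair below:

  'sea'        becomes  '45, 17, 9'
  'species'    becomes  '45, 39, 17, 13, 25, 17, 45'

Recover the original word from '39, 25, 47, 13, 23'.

pitch

s(#19)→45 and e(#5)→17: differences scale by 2, so n = 2·pos + 7. The formula is n = 2×(alphabet index, a=1) + 7.
Undoing it on 39, 25, 47, 13, 23: 39→(39−7)÷2=16=p, 25→(25−7)÷2=9=i, 47→(47−7)÷2=20=t, 13→(13−7)÷2=3=c, 23→(23−7)÷2=8=h.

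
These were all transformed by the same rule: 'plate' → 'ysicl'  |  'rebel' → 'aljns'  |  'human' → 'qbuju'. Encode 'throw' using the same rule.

cozxd

A repeating key of period 3 is used — shifts +9, +7, +8 over and over.
On throw: t+9=c, h+7=o, r+8=z, o+9=x, w+7=d.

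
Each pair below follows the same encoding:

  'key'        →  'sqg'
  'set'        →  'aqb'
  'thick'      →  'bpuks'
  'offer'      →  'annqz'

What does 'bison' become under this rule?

juaav

The shift depends on letter class: consonant k→s is +8, but vowel e→q is +12. Two shifts are in play — +12 for a/e/i/o/u, +8 for every other letter.
On bison: b(cons)+8=j, i(vowel)+12=u, s(cons)+8=a, o(vowel)+12=a, n(cons)+8=v.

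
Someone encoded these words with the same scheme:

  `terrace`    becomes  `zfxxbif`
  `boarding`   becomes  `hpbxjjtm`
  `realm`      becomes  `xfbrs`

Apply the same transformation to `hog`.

Two shifts are in play — +1 for a/e/i/o/u, +6 for every other letter.
Applying it to hog: h(cons)+6=n, o(vowel)+1=p, g(cons)+6=m.

npm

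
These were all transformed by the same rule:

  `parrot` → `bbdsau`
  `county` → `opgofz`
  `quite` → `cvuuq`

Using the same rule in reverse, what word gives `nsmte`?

Shifts by position in parrot: pos 0: p→b (+12), pos 1: a→b (+1), pos 2: r→d (+12), pos 3: r→s (+1) — repeating every 2. The shifts repeat in a cycle of length 2: positions 0,1,… shift by +12, +1, then the pattern repeats.
Decoding nsmte: n−12=b, s−1=r, m−12=a, t−1=s, e−12=s.

brass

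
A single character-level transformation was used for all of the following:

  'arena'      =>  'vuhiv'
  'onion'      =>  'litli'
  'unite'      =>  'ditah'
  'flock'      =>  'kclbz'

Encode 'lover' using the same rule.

clghu

a(0)→v(21) and r(17)→u(20) fit y≡3x+21 (mod 26); the inverse of 3 mod 26 is 9. Treating letters as 0–25, the rule is x ↦ 3x + 21 (mod 26).
On lover: l(11)→3·11+21≡2=c; o(14)→3·14+21≡11=l; v(21)→3·21+21≡6=g; e(4)→3·4+21≡7=h; r(17)→3·17+21≡20=u (all mod 26).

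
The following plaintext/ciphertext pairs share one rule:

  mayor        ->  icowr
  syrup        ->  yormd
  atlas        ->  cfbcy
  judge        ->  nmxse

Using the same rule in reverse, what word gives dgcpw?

This is an affine cipher: with a=0,…,z=25, each position x becomes (7x+2) mod 26.
Undoing it on dgcpw: d(3)→15·(3−2)≡15=p; g(6)→15·(6−2)≡8=i; c(2)→15·(2−2)≡0=a; p(15)→15·(15−2)≡13=n; w(22)→15·(22−2)≡14=o (all mod 26).

piano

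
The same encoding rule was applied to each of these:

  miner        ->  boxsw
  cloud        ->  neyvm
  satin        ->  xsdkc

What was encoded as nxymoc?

second

The output letters match the input read backwards, each shifted +10: miner reversed is renim. The word is reversed, then every letter is shifted forward by 10.
Decoding nxymoc: shift back: n−10=d, x−10=n, y−10=o, m−10=c, o−10=e, c−10=s → dnoces; then reverse → second.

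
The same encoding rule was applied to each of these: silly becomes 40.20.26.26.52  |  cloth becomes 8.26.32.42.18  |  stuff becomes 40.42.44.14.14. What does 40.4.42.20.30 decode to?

satin

s(#19)→40 and i(#9)→20: differences scale by 2, so n = 2·pos + 2. Each letter becomes 2×(its alphabet position, a=1..z=26) + 2.
Decoding 40.4.42.20.30: 40→(40−2)÷2=19=s, 4→(4−2)÷2=1=a, 42→(42−2)÷2=20=t, 20→(20−2)÷2=9=i, 30→(30−2)÷2=14=n.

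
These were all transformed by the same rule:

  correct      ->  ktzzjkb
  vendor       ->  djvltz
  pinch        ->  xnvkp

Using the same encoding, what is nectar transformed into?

vjkbfz

The shift depends on letter class: consonant c→k is +8, but vowel o→t is +5. Vowels shift forward by 5 and consonants shift forward by 8.
On nectar: n(cons)+8=v, e(vowel)+5=j, c(cons)+8=k, t(cons)+8=b, a(vowel)+5=f, r(cons)+8=z.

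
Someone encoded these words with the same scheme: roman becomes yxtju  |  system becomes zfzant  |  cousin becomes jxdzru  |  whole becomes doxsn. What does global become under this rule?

nsxijs

Two shifts are in play — +9 for a/e/i/o/u, +7 for every other letter.
Applying it to global: g(cons)+7=n, l(cons)+7=s, o(vowel)+9=x, b(cons)+7=i, a(vowel)+9=j, l(cons)+7=s.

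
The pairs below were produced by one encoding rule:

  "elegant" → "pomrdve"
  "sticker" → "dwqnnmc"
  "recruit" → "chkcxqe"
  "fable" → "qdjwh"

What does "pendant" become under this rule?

ahvodve

Shifts by position in elegant: pos 0: e→p (+11), pos 1: l→o (+3), pos 2: e→m (+8), pos 3: g→r (+11), pos 4: a→d (+3), pos 5: n→v (+8) — repeating every 3. A repeating key of period 3 is used — shifts +11, +3, +8 over and over.
On pendant: p+11=a, e+3=h, n+8=v, d+11=o, a+3=d, n+8=v, t+11=e.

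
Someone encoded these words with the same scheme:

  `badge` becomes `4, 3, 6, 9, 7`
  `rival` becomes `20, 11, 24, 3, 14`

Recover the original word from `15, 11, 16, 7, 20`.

b is letter #2 and maps to 4: an offset of 2. Letters become their 1-based position plus 2 (so a→3, b→4, …).
Undoing it on 15, 11, 16, 7, 20: 15→(15−2)÷1=13=m, 11→(11−2)÷1=9=i, 16→(16−2)÷1=14=n, 7→(7−2)÷1=5=e, 20→(20−2)÷1=18=r.

miner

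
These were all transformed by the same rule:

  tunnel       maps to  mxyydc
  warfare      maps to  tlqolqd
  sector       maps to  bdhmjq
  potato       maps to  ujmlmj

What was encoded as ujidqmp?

poverty

t(19)→m(12) and u(20)→x(23) fit y≡11x+11 (mod 26); the inverse of 11 mod 26 is 19. Each letter's alphabet position (a=0..z=25) is mapped through 11·x+11 mod 26 — an affine cipher.
Undoing it on ujidqmp: u(20)→19·(20−11)≡15=p; j(9)→19·(9−11)≡14=o; i(8)→19·(8−11)≡21=v; d(3)→19·(3−11)≡4=e; q(16)→19·(16−11)≡17=r; m(12)→19·(12−11)≡19=t; p(15)→19·(15−11)≡24=y (all mod 26).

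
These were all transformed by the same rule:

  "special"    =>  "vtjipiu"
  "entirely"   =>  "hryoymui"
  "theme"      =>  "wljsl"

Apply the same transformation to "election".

In special: s→v is +3, p→t is +4, e→j is +5, c→i is +6 — the shift increases by 1 each position. The shift increases by 1 at each position, starting from +3: 3, 4, 5, ….
Applying it to election: e+3=h, l+4=p, e+5=j, c+6=i, t+7=a, i+8=q, o+9=x, n+10=x.

hpjiaqxx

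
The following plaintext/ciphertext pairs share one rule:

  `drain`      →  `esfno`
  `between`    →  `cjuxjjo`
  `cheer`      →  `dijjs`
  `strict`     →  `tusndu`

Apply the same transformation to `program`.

The shift depends on letter class: consonant d→e is +1, but vowel a→f is +5. Two shifts are in play — +5 for a/e/i/o/u, +1 for every other letter.
Applying it to program: p(cons)+1=q, r(cons)+1=s, o(vowel)+5=t, g(cons)+1=h, r(cons)+1=s, a(vowel)+5=f, m(cons)+1=n.

qsthsfn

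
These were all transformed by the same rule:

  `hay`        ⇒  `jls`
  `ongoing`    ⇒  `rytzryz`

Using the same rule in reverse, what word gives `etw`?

lit

The output letters match the input read backwards, each shifted +11: hay reversed is yah. The word is reversed, then every letter is shifted forward by 11.
Undoing it on etw: shift back: e−11=t, t−11=i, w−11=l → til; then reverse → lit.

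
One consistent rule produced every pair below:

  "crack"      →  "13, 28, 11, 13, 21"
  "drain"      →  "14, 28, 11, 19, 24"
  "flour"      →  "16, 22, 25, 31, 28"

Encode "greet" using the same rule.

17, 28, 15, 15, 30

c is letter #3 and maps to 13: an offset of 10. Letters become their 1-based position plus 10 (so a→11, b→12, …).
For greet: g=7→17, r=18→28, e=5→15, e=5→15, t=20→30.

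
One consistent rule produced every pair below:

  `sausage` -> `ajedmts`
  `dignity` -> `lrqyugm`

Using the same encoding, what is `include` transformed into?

In sausage: s→a is +8, a→j is +9, u→e is +10, s→d is +11 — the shift increases by 1 each position. The shift increases by 1 at each position, starting from +8: 8, 9, 10, ….
On include: i+8=q, n+9=w, c+10=m, l+11=w, u+12=g, d+13=q, e+14=s.

qwmwgqs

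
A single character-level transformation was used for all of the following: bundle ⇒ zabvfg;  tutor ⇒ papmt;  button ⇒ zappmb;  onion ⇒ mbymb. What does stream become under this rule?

b(1)→z(25) and u(20)→a(0) fit y≡11x+14 (mod 26); the inverse of 11 mod 26 is 19. Each letter's alphabet position (a=0..z=25) is mapped through 11·x+14 mod 26 — an affine cipher.
For stream: s(18)→11·18+14≡4=e; t(19)→11·19+14≡15=p; r(17)→11·17+14≡19=t; e(4)→11·4+14≡6=g; a(0)→11·0+14≡14=o; m(12)→11·12+14≡16=q (all mod 26).

eptgoq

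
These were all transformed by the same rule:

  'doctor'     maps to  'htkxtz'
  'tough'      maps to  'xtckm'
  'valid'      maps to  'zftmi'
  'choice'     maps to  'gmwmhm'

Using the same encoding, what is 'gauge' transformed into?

kfckj

Shifts by position in doctor: pos 0: d→h (+4), pos 1: o→t (+5), pos 2: c→k (+8), pos 3: t→x (+4), pos 4: o→t (+5), pos 5: r→z (+8) — repeating every 3. A repeating key of period 3 is used — shifts +4, +5, +8 over and over.
On gauge: g+4=k, a+5=f, u+8=c, g+4=k, e+5=j.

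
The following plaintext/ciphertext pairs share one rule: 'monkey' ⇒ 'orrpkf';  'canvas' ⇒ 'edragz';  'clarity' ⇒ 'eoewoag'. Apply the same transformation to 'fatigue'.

hdxnmbm

In monkey: m→o is +2, o→r is +3, n→r is +4, k→p is +5 — the shift increases by 1 each position. Each letter shifts forward by (position + 2), i.e. 2, 3, 4, … — the shift grows by one for each successive letter.
For fatigue: f+2=h, a+3=d, t+4=x, i+5=n, g+6=m, u+7=b, e+8=m.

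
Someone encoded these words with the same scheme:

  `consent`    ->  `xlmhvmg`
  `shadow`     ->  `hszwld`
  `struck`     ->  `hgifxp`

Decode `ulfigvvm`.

Each pair mirrors across the alphabet (c↔x, o↔l, n↔m): positions sum to 25. Each letter is replaced by its mirror in the alphabet: a↔z, b↔y, c↔x, and so on (the Atbash cipher).
Reversing it on ulfigvvm: u↔f, l↔o, f↔u, i↔r, g↔t, v↔e, v↔e, m↔n.

fourteen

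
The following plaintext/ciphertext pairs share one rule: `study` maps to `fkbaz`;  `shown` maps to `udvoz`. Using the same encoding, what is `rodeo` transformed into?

The word is reversed, then every letter is shifted forward by 7.
On rodeo: reverse → oedor; then shift: o+7=v, e+7=l, d+7=k, o+7=v, r+7=y.

vlkvy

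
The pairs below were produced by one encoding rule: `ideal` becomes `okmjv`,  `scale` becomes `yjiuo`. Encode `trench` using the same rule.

In ideal: i→o is +6, d→k is +7, e→m is +8, a→j is +9 — the shift increases by 1 each position. Each letter shifts forward by (position + 6), i.e. 6, 7, 8, … — the shift grows by one for each successive letter.
For trench: t+6=z, r+7=y, e+8=m, n+9=w, c+10=m, h+11=s.

zymwms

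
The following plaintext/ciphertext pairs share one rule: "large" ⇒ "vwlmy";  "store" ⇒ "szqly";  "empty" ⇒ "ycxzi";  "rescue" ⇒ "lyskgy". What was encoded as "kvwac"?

claim

l(11)→v(21) and a(0)→w(22) fit y≡7x+22 (mod 26); the inverse of 7 mod 26 is 15. Each letter's alphabet position (a=0..z=25) is mapped through 7·x+22 mod 26 — an affine cipher.
Decoding kvwac: k(10)→15·(10−22)≡2=c; v(21)→15·(21−22)≡11=l; w(22)→15·(22−22)≡0=a; a(0)→15·(0−22)≡8=i; c(2)→15·(2−22)≡12=m (all mod 26).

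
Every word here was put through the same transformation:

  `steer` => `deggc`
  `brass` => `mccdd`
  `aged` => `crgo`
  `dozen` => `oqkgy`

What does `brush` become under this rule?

mcwds

The shift depends on letter class: consonant s→d is +11, but vowel e→g is +2. The rule splits by letter class: vowels +2, consonants +11.
Applying it to brush: b(cons)+11=m, r(cons)+11=c, u(vowel)+2=w, s(cons)+11=d, h(cons)+11=s.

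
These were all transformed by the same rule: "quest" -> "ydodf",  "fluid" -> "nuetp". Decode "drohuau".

viewing

In quest: q→y is +8, u→d is +9, e→o is +10, s→d is +11 — the shift increases by 1 each position. Letter i (0-indexed) is shifted by i+8, so successive shifts are 8, 9, 10, ….
Undoing it on drohuau: d−8=v, r−9=i, o−10=e, h−11=w, u−12=i, a−13=n, u−14=g.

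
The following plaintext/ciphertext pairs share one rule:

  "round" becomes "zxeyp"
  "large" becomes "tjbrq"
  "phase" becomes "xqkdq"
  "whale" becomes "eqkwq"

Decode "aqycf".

Each letter shifts forward by (position + 8), i.e. 8, 9, 10, … — the shift grows by one for each successive letter.
Undoing it on aqycf: a−8=s, q−9=h, y−10=o, c−11=r, f−12=t.

short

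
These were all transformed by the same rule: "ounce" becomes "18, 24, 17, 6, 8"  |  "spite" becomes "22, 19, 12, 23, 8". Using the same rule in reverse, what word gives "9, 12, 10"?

fig

o is letter #15 and maps to 18: an offset of 3. Each letter is replaced by its alphabet position (a=1..z=26) + 3.
Decoding 9, 12, 10: 9→(9−3)÷1=6=f, 12→(12−3)÷1=9=i, 10→(10−3)÷1=7=g.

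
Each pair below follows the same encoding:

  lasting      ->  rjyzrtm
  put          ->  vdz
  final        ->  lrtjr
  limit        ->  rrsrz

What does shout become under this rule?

ynxdz

The shift depends on letter class: consonant l→r is +6, but vowel a→j is +9. Two shifts are in play — +9 for a/e/i/o/u, +6 for every other letter.
On shout: s(cons)+6=y, h(cons)+6=n, o(vowel)+9=x, u(vowel)+9=d, t(cons)+6=z.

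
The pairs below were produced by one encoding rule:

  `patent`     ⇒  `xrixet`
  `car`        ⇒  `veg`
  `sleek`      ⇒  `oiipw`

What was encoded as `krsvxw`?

strong

The word is reversed, then every letter is shifted forward by 4.
Decoding krsvxw: shift back: k−4=g, r−4=n, s−4=o, v−4=r, x−4=t, w−4=s → gnorts; then reverse → strong.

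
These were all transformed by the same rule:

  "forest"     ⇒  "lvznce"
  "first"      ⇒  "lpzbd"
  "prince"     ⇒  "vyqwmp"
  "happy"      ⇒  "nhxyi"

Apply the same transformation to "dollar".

Letter i (0-indexed) is shifted by i+6, so successive shifts are 6, 7, 8, ….
Applying it to dollar: d+6=j, o+7=v, l+8=t, l+9=u, a+10=k, r+11=c.

jvtukc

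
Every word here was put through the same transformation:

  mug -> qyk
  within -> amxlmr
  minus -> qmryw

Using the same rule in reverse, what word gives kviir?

green

Compare letters: m→q is +4, u→y is +4, g→k is +4 — a constant shift. This is a Caesar cipher with shift 4.
Undoing it on kviir: k−4=g, v−4=r, i−4=e, i−4=e, r−4=n.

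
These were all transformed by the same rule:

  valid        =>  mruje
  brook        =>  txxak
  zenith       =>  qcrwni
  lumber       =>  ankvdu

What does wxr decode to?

The output letters match the input read backwards, each shifted +9: valid reversed is dilav. Read the word backwards and shift each letter +9.
Undoing it on wxr: shift back: w−9=n, x−9=o, r−9=i → noi; then reverse → ion.

ion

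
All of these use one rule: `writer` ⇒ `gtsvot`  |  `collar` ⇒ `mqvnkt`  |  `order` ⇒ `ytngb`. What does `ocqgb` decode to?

eager

It's a Vigenère-style cipher with numeric key [10,2]: position i shifts by key[i mod 2].
Reversing it on ocqgb: o−10=e, c−2=a, q−10=g, g−2=e, b−10=r.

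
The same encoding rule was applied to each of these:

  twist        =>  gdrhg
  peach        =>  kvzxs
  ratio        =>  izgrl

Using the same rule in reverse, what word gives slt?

hog

Each pair mirrors across the alphabet (t↔g, w↔d, i↔r): positions sum to 25. Each letter is replaced by its mirror in the alphabet: a↔z, b↔y, c↔x, and so on (the Atbash cipher).
Undoing it on slt: s↔h, l↔o, t↔g.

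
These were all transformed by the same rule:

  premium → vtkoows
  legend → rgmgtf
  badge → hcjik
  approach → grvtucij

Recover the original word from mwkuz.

guest

Shifts by position in premium: pos 0: p→v (+6), pos 1: r→t (+2), pos 2: e→k (+6), pos 3: m→o (+2) — repeating every 2. A repeating key of period 2 is used — shifts +6, +2 over and over.
Reversing it on mwkuz: m−6=g, w−2=u, k−6=e, u−2=s, z−6=t.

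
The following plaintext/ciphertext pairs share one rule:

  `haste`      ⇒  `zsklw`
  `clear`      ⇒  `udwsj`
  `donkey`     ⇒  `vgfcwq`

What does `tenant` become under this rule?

lwfsfl

Compare letters: h→z is +18, a→s is +18, s→k is +18 — a constant shift. This is a Caesar cipher with shift 18.
For tenant: t+18=l, e+18=w, n+18=f, a+18=s, n+18=f, t+18=l.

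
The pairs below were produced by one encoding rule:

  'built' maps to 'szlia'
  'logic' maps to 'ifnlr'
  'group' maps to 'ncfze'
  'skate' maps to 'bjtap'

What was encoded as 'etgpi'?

panel

Treating letters as 0–25, the rule is x ↦ 25x + 19 (mod 26).
Undoing it on etgpi: e(4)→25·(4−19)≡15=p; t(19)→25·(19−19)≡0=a; g(6)→25·(6−19)≡13=n; p(15)→25·(15−19)≡4=e; i(8)→25·(8−19)≡11=l (all mod 26).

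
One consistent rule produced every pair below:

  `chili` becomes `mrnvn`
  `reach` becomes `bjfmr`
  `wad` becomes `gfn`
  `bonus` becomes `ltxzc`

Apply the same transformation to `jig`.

The rule splits by letter class: vowels +5, consonants +10.
On jig: j(cons)+10=t, i(vowel)+5=n, g(cons)+10=q.

tnq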